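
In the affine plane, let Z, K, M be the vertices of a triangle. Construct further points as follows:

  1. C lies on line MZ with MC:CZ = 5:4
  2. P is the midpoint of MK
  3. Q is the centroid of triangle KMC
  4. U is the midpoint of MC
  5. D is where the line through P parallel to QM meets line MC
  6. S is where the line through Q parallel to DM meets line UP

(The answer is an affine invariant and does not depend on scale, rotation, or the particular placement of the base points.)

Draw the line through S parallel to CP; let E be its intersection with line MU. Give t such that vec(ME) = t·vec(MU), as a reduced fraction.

Work in coordinates with Z = (0, 0), K = (1, 0), M = (0, 1).
1. C lies on line MZ with MC:CZ = 5:4 ⇒ C = (0, 4/9)
2. P is the midpoint of MK ⇒ P = (1/2, 1/2)
3. Q is the centroid of triangle KMC ⇒ Q = (1/3, 13/27)
4. U is the midpoint of MC ⇒ U = (0, 13/18)
5. D is where the line through P parallel to QM meets line MC ⇒ D = (0, 23/18)
6. S is where the line through Q parallel to DM meets line UP ⇒ S = (1/3, 31/54)
through S parallel to CP: direction (1/2, 1/18); meets MU at E = (0, 29/54)
E = M + t·(U−M) with t = 5/3

t = 5/3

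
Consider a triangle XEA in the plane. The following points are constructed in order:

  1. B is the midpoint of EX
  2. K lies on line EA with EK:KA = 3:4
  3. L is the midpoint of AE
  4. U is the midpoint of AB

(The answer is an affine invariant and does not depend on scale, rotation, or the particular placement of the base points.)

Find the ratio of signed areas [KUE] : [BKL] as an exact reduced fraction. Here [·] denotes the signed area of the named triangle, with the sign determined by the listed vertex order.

[KUE]:[BKL] = 3

Work in coordinates with X = (0, 0), E = (1, 0), A = (0, 1).
1. B is the midpoint of EX ⇒ B = (1/2, 0)
2. K lies on line EA with EK:KA = 3:4 ⇒ K = (4/7, 3/7)
3. L is the midpoint of AE ⇒ L = (1/2, 1/2)
4. U is the midpoint of AB ⇒ U = (1/4, 1/2)
2·[KUE] = 3/28, 2·[BKL] = 1/28
[KUE]:[BKL] = 3/28:1/28 = 3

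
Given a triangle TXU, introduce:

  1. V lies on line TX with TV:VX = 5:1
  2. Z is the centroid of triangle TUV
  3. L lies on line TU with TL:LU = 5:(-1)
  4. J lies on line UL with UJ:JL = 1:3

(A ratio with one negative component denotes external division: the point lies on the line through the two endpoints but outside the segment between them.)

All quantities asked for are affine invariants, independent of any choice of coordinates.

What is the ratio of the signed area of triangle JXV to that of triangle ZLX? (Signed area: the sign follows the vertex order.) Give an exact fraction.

[JXV]:[ZLX] = 51/164

Assign T = (0, 0), X = (1, 0), U = (0, 1) — the answer is frame-independent, so this choice is without loss of generality.
1. V lies on line TX with TV:VX = 5:1 ⇒ V = (5/6, 0)
2. Z is the centroid of triangle TUV ⇒ Z = (5/18, 1/3)
3. L lies on line TU with TL:LU = 5:(-1) ⇒ L = (0, 5/4)
4. J lies on line UL with UJ:JL = 1:3 ⇒ J = (0, 17/16)
2·[JXV] = -17/96, 2·[ZLX] = -41/72
[JXV]:[ZLX] = -17/96:-41/72 = 51/164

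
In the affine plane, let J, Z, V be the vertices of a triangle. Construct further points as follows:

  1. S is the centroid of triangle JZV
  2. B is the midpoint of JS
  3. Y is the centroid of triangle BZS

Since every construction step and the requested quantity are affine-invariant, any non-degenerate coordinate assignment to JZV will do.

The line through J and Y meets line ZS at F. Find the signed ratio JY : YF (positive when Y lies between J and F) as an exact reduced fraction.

Assign J = (0, 0), Z = (1, 0), V = (0, 1) — the answer is frame-independent, so this choice is without loss of generality.
1. S is the centroid of triangle JZV ⇒ S = (1/3, 1/3)
2. B is the midpoint of JS ⇒ B = (1/6, 1/6)
3. Y is the centroid of triangle BZS ⇒ Y = (1/2, 1/6)
line JY meets ZS at F = (3/5, 1/5)
Y = J + t·(F−J) with t = 5/6, so JY:YF = 5/6:1/6

JY:YF = 5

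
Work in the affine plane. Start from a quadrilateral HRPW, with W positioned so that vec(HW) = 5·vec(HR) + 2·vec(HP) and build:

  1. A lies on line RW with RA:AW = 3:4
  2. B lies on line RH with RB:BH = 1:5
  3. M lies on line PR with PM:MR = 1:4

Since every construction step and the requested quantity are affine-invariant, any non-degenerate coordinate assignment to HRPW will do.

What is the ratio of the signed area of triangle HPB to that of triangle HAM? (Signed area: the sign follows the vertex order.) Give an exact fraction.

Choose coordinates H = (0, 0), R = (1, 0), P = (0, 1), W = (5, 2).
1. A lies on line RW with RA:AW = 3:4 ⇒ A = (19/7, 6/7)
2. B lies on line RH with RB:BH = 1:5 ⇒ B = (5/6, 0)
3. M lies on line PR with PM:MR = 1:4 ⇒ M = (1/5, 4/5)
2·[HPB] = -5/6, 2·[HAM] = 2
[HPB]:[HAM] = -5/6:2 = -5/12

[HPB]:[HAM] = -5/12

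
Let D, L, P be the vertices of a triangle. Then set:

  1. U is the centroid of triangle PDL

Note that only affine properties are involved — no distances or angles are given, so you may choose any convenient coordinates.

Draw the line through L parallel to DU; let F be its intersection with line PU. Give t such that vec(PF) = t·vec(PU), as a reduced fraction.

t = 2

Choose coordinates D = (0, 0), L = (1, 0), P = (0, 1).
1. U is the centroid of triangle PDL ⇒ U = (1/3, 1/3)
through L parallel to DU: direction (1/3, 1/3); meets PU at F = (2/3, -1/3)
F = P + t·(U−P) with t = 2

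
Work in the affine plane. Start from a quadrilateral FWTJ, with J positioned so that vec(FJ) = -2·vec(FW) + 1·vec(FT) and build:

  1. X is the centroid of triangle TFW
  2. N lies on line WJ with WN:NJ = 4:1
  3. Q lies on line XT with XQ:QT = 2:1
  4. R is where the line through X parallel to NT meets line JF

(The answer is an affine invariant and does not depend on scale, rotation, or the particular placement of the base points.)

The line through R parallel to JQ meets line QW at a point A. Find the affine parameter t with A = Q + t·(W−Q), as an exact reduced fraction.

t = 35/39

Assign F = (0, 0), W = (1, 0), T = (0, 1), J = (-2, 1) — the answer is frame-independent, so this choice is without loss of generality.
1. X is the centroid of triangle TFW ⇒ X = (1/3, 1/3)
2. N lies on line WJ with WN:NJ = 4:1 ⇒ N = (-7/5, 4/5)
3. Q lies on line XT with XQ:QT = 2:1 ⇒ Q = (1/9, 7/9)
4. R is where the line through X parallel to NT meets line JF ⇒ R = (-4/9, 2/9)
through R parallel to JQ: direction (19/9, -2/9); meets QW at A = (319/351, 28/351)
A = Q + t·(W−Q) with t = 35/39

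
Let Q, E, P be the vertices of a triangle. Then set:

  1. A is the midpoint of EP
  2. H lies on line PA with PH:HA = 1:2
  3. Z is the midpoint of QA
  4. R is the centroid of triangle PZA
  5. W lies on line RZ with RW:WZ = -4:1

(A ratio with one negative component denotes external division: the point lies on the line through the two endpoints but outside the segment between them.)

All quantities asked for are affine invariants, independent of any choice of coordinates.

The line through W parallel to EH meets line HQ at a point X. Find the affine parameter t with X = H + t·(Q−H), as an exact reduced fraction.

t = 11/18

Assign Q = (0, 0), E = (1, 0), P = (0, 1) — the answer is frame-independent, so this choice is without loss of generality.
1. A is the midpoint of EP ⇒ A = (1/2, 1/2)
2. H lies on line PA with PH:HA = 1:2 ⇒ H = (1/6, 5/6)
3. Z is the midpoint of QA ⇒ Z = (1/4, 1/4)
4. R is the centroid of triangle PZA ⇒ R = (1/4, 7/12)
5. W lies on line RZ with RW:WZ = -4:1 ⇒ W = (1/4, 5/36)
through W parallel to EH: direction (-5/6, 5/6); meets HQ at X = (7/108, 35/108)
X = H + t·(Q−H) with t = 11/18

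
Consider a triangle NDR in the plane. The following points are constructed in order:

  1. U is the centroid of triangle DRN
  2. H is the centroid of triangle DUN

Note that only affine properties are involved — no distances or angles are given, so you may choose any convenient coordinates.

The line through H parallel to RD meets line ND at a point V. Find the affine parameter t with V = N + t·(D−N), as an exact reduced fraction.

t = 5/9

Assign N = (0, 0), D = (1, 0), R = (0, 1) — the answer is frame-independent, so this choice is without loss of generality.
1. U is the centroid of triangle DRN ⇒ U = (1/3, 1/3)
2. H is the centroid of triangle DUN ⇒ H = (4/9, 1/9)
through H parallel to RD: direction (1, -1); meets ND at V = (5/9, 0)
V = N + t·(D−N) with t = 5/9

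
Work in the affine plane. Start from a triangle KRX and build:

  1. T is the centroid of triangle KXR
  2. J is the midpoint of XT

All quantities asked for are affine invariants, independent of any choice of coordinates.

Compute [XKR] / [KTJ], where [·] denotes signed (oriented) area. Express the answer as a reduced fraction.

Work in coordinates with K = (0, 0), R = (1, 0), X = (0, 1).
1. T is the centroid of triangle KXR ⇒ T = (1/3, 1/3)
2. J is the midpoint of XT ⇒ J = (1/6, 2/3)
2·[XKR] = 1, 2·[KTJ] = 1/6
[XKR]:[KTJ] = 1:1/6 = 6

[XKR]:[KTJ] = 6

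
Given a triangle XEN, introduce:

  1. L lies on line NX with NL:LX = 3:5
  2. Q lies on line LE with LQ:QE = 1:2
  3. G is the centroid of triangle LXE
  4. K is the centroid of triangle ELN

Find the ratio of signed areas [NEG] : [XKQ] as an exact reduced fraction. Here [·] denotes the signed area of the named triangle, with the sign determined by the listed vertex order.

[NEG]:[XKQ] = 11

Choose coordinates X = (0, 0), E = (1, 0), N = (0, 1).
1. L lies on line NX with NL:LX = 3:5 ⇒ L = (0, 5/8)
2. Q lies on line LE with LQ:QE = 1:2 ⇒ Q = (1/3, 5/12)
3. G is the centroid of triangle LXE ⇒ G = (1/3, 5/24)
4. K is the centroid of triangle ELN ⇒ K = (1/3, 13/24)
2·[NEG] = -11/24, 2·[XKQ] = -1/24
[NEG]:[XKQ] = -11/24:-1/24 = 11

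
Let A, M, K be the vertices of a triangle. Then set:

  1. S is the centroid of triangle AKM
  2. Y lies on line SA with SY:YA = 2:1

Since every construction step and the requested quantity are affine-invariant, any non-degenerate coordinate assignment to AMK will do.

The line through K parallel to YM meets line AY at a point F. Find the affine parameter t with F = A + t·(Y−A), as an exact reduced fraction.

Set A = (0, 0), M = (1, 0), K = (0, 1); any affine frame gives the same invariant.
1. S is the centroid of triangle AKM ⇒ S = (1/3, 1/3)
2. Y lies on line SA with SY:YA = 2:1 ⇒ Y = (1/9, 1/9)
through K parallel to YM: direction (8/9, -1/9); meets AY at F = (8/9, 8/9)
F = A + t·(Y−A) with t = 8

t = 8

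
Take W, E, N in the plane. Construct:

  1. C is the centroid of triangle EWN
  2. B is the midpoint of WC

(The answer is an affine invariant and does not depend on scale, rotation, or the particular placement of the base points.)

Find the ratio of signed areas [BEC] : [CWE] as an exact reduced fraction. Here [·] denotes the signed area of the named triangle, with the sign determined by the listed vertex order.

Choose coordinates W = (0, 0), E = (1, 0), N = (0, 1).
1. C is the centroid of triangle EWN ⇒ C = (1/3, 1/3)
2. B is the midpoint of WC ⇒ B = (1/6, 1/6)
2·[BEC] = 1/6, 2·[CWE] = 1/3
[BEC]:[CWE] = 1/6:1/3 = 1/2

[BEC]:[CWE] = 1/2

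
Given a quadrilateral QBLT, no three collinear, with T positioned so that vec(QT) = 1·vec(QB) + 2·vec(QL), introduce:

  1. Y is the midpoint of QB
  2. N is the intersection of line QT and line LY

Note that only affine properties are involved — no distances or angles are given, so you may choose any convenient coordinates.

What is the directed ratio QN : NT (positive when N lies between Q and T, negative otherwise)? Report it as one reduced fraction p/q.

Choose coordinates Q = (0, 0), B = (1, 0), L = (0, 1), T = (1, 2).
1. Y is the midpoint of QB ⇒ Y = (1/2, 0)
2. N is the intersection of line QT and line LY ⇒ N = (1/4, 1/2)
N = Q + t·(T−Q) with t = 1/4, so QN:NT = t:(1−t) = 1/4:3/4

QN:NT = 1/3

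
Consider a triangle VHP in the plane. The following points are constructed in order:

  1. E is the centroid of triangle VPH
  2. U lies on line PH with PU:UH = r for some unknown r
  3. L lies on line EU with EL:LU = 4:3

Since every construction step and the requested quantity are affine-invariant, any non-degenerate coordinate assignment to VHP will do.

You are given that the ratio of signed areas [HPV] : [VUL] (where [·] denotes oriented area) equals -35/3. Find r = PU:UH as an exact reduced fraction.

Assign V = (0, 0), H = (1, 0), P = (0, 1) — the answer is frame-independent, so this choice is without loss of generality.
1. E is the centroid of triangle VPH ⇒ E = (1/3, 1/3)
2. With PU:UH = r, write λ = r/(r+1) so U = P + λ·(H−P); U is affine-linear in λ
3. L lies on line EU with EL:LU = 4:3 ⇒ L is an affine combination of earlier points and hence also affine-linear in λ
Every point depending on U is an affine combination of U and λ-independent points, so each such coordinate is linear in λ; the λ² term in each signed area is a multiple of (H−P)×(H−P) = 0, so 2·[HPV] and 2·[VUL] are each linear in λ. Evaluating at λ=0 and λ=1:
  2·[HPV] = 1,   2·[VUL] = 2/7·λ − 1/7
So [HPV]:[VUL] = (1) / (2/7·λ − 1/7). Setting this equal to -35/3:
  1 = -35/3·(2/7·λ − 1/7)  ⇒  λ = 1/5
Then r = λ/(1−λ) = (1/5)/(4/5) = 1/4. Check: with r = 1/4, U = (1/5, 4/5) and [HPV]:[VUL] = -35/3 as required.

r = 1/4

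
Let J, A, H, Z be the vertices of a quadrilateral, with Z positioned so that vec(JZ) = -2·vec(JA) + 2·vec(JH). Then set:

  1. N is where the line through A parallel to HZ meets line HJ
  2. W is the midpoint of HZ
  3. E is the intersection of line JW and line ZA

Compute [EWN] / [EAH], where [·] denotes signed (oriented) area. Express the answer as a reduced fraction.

[EWN]:[EAH] = -1/6

Work in coordinates with J = (0, 0), A = (1, 0), H = (0, 1), Z = (-2, 2).
1. N is where the line through A parallel to HZ meets line HJ ⇒ N = (0, 1/2)
2. W is the midpoint of HZ ⇒ W = (-1, 3/2)
3. E is the intersection of line JW and line ZA ⇒ E = (-4/5, 6/5)
2·[EWN] = -1/10, 2·[EAH] = 3/5
[EWN]:[EAH] = -1/10:3/5 = -1/6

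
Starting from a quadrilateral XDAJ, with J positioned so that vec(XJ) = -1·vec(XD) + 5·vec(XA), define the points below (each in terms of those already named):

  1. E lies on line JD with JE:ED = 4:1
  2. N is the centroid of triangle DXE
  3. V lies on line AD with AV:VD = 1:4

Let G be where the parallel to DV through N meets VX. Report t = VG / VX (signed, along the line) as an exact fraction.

Set X = (0, 0), D = (1, 0), A = (0, 1), J = (-1, 5); any affine frame gives the same invariant.
1. E lies on line JD with JE:ED = 4:1 ⇒ E = (3/5, 1)
2. N is the centroid of triangle DXE ⇒ N = (8/15, 1/3)
3. V lies on line AD with AV:VD = 1:4 ⇒ V = (1/5, 4/5)
through N parallel to DV: direction (-4/5, 4/5); meets VX at G = (13/75, 52/75)
G = V + t·(X−V) with t = 2/15

t = 2/15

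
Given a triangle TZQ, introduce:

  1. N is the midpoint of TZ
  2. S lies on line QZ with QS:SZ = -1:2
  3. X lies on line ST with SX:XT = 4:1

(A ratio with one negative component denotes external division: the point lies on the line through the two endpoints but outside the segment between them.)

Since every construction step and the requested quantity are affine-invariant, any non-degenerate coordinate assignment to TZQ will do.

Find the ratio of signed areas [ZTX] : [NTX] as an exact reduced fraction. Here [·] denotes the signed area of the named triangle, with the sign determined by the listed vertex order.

[ZTX]:[NTX] = 2

Choose coordinates T = (0, 0), Z = (1, 0), Q = (0, 1).
1. N is the midpoint of TZ ⇒ N = (1/2, 0)
2. S lies on line QZ with QS:SZ = -1:2 ⇒ S = (-1, 2)
3. X lies on line ST with SX:XT = 4:1 ⇒ X = (-1/5, 2/5)
2·[ZTX] = -2/5, 2·[NTX] = -1/5
[ZTX]:[NTX] = -2/5:-1/5 = 2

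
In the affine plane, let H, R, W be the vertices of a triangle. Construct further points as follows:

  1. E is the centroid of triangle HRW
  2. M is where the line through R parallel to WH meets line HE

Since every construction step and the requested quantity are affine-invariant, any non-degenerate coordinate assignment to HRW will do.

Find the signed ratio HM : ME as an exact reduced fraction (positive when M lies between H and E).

Choose coordinates H = (0, 0), R = (1, 0), W = (0, 1).
1. E is the centroid of triangle HRW ⇒ E = (1/3, 1/3)
2. M is where the line through R parallel to WH meets line HE ⇒ M = (1, 1)
M = H + t·(E−H) with t = 3, so HM:ME = t:(1−t) = 3:-2

HM:ME = -3/2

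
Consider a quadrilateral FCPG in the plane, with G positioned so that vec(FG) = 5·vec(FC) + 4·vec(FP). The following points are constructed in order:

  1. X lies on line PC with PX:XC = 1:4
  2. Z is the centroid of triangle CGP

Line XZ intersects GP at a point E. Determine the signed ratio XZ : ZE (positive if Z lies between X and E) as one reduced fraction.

Set F = (0, 0), C = (1, 0), P = (0, 1), G = (5, 4); any affine frame gives the same invariant.
1. X lies on line PC with PX:XC = 1:4 ⇒ X = (1/5, 4/5)
2. Z is the centroid of triangle CGP ⇒ Z = (2, 5/3)
line XZ meets GP at E = (-5/2, -1/2)
Z = X + t·(E−X) with t = -2/3, so XZ:ZE = -2/3:5/3

XZ:ZE = -2/5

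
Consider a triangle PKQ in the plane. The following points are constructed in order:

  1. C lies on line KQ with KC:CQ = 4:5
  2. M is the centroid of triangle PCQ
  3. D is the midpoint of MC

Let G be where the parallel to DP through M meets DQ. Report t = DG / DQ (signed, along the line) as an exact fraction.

Assign P = (0, 0), K = (1, 0), Q = (0, 1) — the answer is frame-independent, so this choice is without loss of generality.
1. C lies on line KQ with KC:CQ = 4:5 ⇒ C = (5/9, 4/9)
2. M is the centroid of triangle PCQ ⇒ M = (5/27, 13/27)
3. D is the midpoint of MC ⇒ D = (10/27, 25/54)
through M parallel to DP: direction (-10/27, -25/54); meets DQ at G = (5/18, 43/72)
G = D + t·(Q−D) with t = 1/4

t = 1/4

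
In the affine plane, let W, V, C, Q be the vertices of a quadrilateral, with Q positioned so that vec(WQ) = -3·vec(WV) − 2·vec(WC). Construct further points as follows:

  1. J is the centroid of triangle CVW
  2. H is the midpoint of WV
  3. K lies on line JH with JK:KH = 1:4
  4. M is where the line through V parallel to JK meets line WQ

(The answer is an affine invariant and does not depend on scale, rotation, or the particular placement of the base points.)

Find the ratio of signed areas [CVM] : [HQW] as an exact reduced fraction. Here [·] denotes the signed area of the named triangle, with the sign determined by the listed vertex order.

[CVM]:[HQW] = -1/4

Set W = (0, 0), V = (1, 0), C = (0, 1), Q = (-3, -2); any affine frame gives the same invariant.
1. J is the centroid of triangle CVW ⇒ J = (1/3, 1/3)
2. H is the midpoint of WV ⇒ H = (1/2, 0)
3. K lies on line JH with JK:KH = 1:4 ⇒ K = (11/30, 4/15)
4. M is where the line through V parallel to JK meets line WQ ⇒ M = (3/4, 1/2)
2·[CVM] = 1/4, 2·[HQW] = -1
[CVM]:[HQW] = 1/4:-1 = -1/4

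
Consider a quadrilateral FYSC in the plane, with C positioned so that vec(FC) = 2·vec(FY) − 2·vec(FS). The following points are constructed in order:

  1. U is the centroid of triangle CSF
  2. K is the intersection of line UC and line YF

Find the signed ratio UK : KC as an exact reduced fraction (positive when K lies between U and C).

Assign F = (0, 0), Y = (1, 0), S = (0, 1), C = (2, -2) — the answer is frame-independent, so this choice is without loss of generality.
1. U is the centroid of triangle CSF ⇒ U = (2/3, -1/3)
2. K is the intersection of line UC and line YF ⇒ K = (2/5, 0)
K = U + t·(C−U) with t = -1/5, so UK:KC = t:(1−t) = -1/5:6/5

UK:KC = -1/6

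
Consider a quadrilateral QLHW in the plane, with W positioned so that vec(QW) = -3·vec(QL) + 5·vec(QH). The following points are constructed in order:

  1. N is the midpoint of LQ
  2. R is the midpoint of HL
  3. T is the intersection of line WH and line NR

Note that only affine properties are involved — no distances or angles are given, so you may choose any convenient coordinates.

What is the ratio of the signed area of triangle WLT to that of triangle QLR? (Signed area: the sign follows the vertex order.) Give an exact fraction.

Choose coordinates Q = (0, 0), L = (1, 0), H = (0, 1), W = (-3, 5).
1. N is the midpoint of LQ ⇒ N = (1/2, 0)
2. R is the midpoint of HL ⇒ R = (1/2, 1/2)
3. T is the intersection of line WH and line NR ⇒ T = (1/2, 1/3)
2·[WLT] = -7/6, 2·[QLR] = 1/2
[WLT]:[QLR] = -7/6:1/2 = -7/3

[WLT]:[QLR] = -7/3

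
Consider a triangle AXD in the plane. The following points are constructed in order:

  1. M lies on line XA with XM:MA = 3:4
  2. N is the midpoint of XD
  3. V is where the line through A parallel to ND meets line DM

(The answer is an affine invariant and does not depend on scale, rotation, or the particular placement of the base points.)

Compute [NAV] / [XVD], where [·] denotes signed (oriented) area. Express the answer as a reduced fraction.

[NAV]:[XVD] = -4/3

Work in coordinates with A = (0, 0), X = (1, 0), D = (0, 1).
1. M lies on line XA with XM:MA = 3:4 ⇒ M = (4/7, 0)
2. N is the midpoint of XD ⇒ N = (1/2, 1/2)
3. V is where the line through A parallel to ND meets line DM ⇒ V = (4/3, -4/3)
2·[NAV] = 4/3, 2·[XVD] = -1
[NAV]:[XVD] = 4/3:-1 = -4/3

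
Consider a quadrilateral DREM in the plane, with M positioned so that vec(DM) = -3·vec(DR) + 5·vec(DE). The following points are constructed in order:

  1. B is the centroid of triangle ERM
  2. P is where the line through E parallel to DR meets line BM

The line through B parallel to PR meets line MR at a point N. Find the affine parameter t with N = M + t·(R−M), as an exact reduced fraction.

Choose coordinates D = (0, 0), R = (1, 0), E = (0, 1), M = (-3, 5).
1. B is the centroid of triangle ERM ⇒ B = (-2/3, 2)
2. P is where the line through E parallel to DR meets line BM ⇒ P = (1/9, 1)
through B parallel to PR: direction (8/9, -1); meets MR at N = (0, 5/4)
N = M + t·(R−M) with t = 3/4

t = 3/4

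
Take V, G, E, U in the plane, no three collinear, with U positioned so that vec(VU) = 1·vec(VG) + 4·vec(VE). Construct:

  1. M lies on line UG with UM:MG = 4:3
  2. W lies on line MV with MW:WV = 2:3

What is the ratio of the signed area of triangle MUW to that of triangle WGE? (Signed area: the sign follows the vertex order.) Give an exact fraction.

Work in coordinates with V = (0, 0), G = (1, 0), E = (0, 1), U = (1, 4).
1. M lies on line UG with UM:MG = 4:3 ⇒ M = (1, 12/7)
2. W lies on line MV with MW:WV = 2:3 ⇒ W = (3/5, 36/35)
2·[MUW] = 32/35, 2·[WGE] = -22/35
[MUW]:[WGE] = 32/35:-22/35 = -16/11

[MUW]:[WGE] = -16/11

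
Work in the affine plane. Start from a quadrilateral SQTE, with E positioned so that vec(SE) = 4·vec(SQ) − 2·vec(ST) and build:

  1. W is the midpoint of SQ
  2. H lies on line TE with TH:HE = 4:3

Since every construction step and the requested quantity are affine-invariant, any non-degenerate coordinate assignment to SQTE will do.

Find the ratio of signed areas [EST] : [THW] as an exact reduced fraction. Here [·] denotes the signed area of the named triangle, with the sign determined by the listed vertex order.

Assign S = (0, 0), Q = (1, 0), T = (0, 1), E = (4, -2) — the answer is frame-independent, so this choice is without loss of generality.
1. W is the midpoint of SQ ⇒ W = (1/2, 0)
2. H lies on line TE with TH:HE = 4:3 ⇒ H = (16/7, -5/7)
2·[EST] = -4, 2·[THW] = -10/7
[EST]:[THW] = -4:-10/7 = 14/5

[EST]:[THW] = 14/5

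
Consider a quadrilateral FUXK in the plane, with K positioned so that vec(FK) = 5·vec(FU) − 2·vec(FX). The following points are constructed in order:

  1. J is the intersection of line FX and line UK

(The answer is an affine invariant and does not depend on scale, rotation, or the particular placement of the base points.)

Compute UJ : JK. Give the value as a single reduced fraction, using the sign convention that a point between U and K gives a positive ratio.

Work in coordinates with F = (0, 0), U = (1, 0), X = (0, 1), K = (5, -2).
1. J is the intersection of line FX and line UK ⇒ J = (0, 1/2)
J = U + t·(K−U) with t = -1/4, so UJ:JK = t:(1−t) = -1/4:5/4

UJ:JK = -1/5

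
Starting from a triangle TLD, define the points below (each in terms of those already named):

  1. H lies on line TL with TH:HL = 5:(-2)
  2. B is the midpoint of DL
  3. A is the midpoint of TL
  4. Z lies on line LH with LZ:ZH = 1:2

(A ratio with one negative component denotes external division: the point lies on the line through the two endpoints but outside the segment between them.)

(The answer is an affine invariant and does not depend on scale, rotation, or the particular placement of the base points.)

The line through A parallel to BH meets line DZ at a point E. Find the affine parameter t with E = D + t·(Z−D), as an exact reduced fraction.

t = 33/20

Assign T = (0, 0), L = (1, 0), D = (0, 1) — the answer is frame-independent, so this choice is without loss of generality.
1. H lies on line TL with TH:HL = 5:(-2) ⇒ H = (5/3, 0)
2. B is the midpoint of DL ⇒ B = (1/2, 1/2)
3. A is the midpoint of TL ⇒ A = (1/2, 0)
4. Z lies on line LH with LZ:ZH = 1:2 ⇒ Z = (11/9, 0)
through A parallel to BH: direction (7/6, -1/2); meets DZ at E = (121/60, -13/20)
E = D + t·(Z−D) with t = 33/20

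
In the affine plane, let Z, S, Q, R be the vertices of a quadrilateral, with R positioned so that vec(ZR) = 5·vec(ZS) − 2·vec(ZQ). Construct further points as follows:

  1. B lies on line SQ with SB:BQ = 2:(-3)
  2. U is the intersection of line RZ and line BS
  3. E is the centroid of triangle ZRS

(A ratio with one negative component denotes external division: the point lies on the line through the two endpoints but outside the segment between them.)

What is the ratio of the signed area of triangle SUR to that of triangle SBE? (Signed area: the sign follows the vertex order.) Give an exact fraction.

[SUR]:[SBE] = 2

Assign Z = (0, 0), S = (1, 0), Q = (0, 1), R = (5, -2) — the answer is frame-independent, so this choice is without loss of generality.
1. B lies on line SQ with SB:BQ = 2:(-3) ⇒ B = (3, -2)
2. U is the intersection of line RZ and line BS ⇒ U = (5/3, -2/3)
3. E is the centroid of triangle ZRS ⇒ E = (2, -2/3)
2·[SUR] = 4/3, 2·[SBE] = 2/3
[SUR]:[SBE] = 4/3:2/3 = 2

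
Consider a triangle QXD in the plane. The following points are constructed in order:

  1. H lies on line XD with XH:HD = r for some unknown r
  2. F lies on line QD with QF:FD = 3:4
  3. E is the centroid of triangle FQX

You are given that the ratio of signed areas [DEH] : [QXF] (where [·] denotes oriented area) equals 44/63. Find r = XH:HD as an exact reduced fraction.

Set Q = (0, 0), X = (1, 0), D = (0, 1); any affine frame gives the same invariant.
1. With XH:HD = r, write λ = r/(r+1) so H = X + λ·(D−X); H is affine-linear in λ
2. F lies on line QD with QF:FD = 3:4 ⇒ F = (0, 3/7)
3. E is the centroid of triangle FQX ⇒ E = (1/3, 1/7)
Every point depending on H is an affine combination of H and λ-independent points, so each such coordinate is linear in λ; the λ² term in each signed area is a multiple of (D−X)×(D−X) = 0, so 2·[DEH] and 2·[QXF] are each linear in λ. Evaluating at λ=0 and λ=1:
  2·[DEH] = -11/21·λ + 11/21,   2·[QXF] = 3/7
So [DEH]:[QXF] = (-11/21·λ + 11/21) / (3/7). Setting this equal to 44/63:
  -11/21·λ + 11/21 = 44/63·(3/7)  ⇒  λ = 3/7
Then r = λ/(1−λ) = (3/7)/(4/7) = 3/4. Check: with r = 3/4, H = (4/7, 3/7) and [DEH]:[QXF] = 44/63 as required.

r = 3/4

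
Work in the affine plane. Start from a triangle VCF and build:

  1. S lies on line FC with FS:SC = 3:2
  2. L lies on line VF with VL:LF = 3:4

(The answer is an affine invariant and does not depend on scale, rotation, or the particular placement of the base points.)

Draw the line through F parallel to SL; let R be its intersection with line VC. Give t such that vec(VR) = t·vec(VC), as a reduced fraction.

t = 21

Choose coordinates V = (0, 0), C = (1, 0), F = (0, 1).
1. S lies on line FC with FS:SC = 3:2 ⇒ S = (3/5, 2/5)
2. L lies on line VF with VL:LF = 3:4 ⇒ L = (0, 3/7)
through F parallel to SL: direction (-3/5, 1/35); meets VC at R = (21, 0)
R = V + t·(C−V) with t = 21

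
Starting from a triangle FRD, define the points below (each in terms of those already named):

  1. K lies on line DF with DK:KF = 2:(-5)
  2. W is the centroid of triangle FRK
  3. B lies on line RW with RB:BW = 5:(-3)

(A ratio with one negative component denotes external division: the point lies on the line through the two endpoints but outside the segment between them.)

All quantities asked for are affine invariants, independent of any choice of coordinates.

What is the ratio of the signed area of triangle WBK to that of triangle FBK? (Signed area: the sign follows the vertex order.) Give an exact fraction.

Work in coordinates with F = (0, 0), R = (1, 0), D = (0, 1).
1. K lies on line DF with DK:KF = 2:(-5) ⇒ K = (0, 5/3)
2. W is the centroid of triangle FRK ⇒ W = (1/3, 5/9)
3. B lies on line RW with RB:BW = 5:(-3) ⇒ B = (-2/3, 25/18)
2·[WBK] = -5/6, 2·[FBK] = -10/9
[WBK]:[FBK] = -5/6:-10/9 = 3/4

[WBK]:[FBK] = 3/4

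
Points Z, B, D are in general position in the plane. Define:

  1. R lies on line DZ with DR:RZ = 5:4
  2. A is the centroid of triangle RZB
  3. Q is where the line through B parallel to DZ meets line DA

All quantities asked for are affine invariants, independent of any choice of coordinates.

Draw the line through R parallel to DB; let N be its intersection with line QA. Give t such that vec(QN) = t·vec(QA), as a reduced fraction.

t = 27/28

Choose coordinates Z = (0, 0), B = (1, 0), D = (0, 1).
1. R lies on line DZ with DR:RZ = 5:4 ⇒ R = (0, 4/9)
2. A is the centroid of triangle RZB ⇒ A = (1/3, 4/27)
3. Q is where the line through B parallel to DZ meets line DA ⇒ Q = (1, -14/9)
through R parallel to DB: direction (1, -1); meets QA at N = (5/14, 11/126)
N = Q + t·(A−Q) with t = 27/28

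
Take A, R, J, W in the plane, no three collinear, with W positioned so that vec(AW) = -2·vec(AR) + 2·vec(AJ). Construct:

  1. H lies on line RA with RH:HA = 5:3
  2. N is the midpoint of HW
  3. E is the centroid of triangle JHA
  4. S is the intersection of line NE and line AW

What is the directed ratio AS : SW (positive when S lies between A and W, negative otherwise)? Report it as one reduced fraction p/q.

AS:SW = 19/7

Work in coordinates with A = (0, 0), R = (1, 0), J = (0, 1), W = (-2, 2).
1. H lies on line RA with RH:HA = 5:3 ⇒ H = (3/8, 0)
2. N is the midpoint of HW ⇒ N = (-13/16, 1)
3. E is the centroid of triangle JHA ⇒ E = (1/8, 1/3)
4. S is the intersection of line NE and line AW ⇒ S = (-19/13, 19/13)
S = A + t·(W−A) with t = 19/26, so AS:SW = t:(1−t) = 19/26:7/26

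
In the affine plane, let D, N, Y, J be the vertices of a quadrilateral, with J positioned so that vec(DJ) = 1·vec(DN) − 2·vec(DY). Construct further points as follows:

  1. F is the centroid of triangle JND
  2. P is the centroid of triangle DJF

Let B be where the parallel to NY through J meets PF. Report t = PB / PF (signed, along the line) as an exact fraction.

Work in coordinates with D = (0, 0), N = (1, 0), Y = (0, 1), J = (1, -2).
1. F is the centroid of triangle JND ⇒ F = (2/3, -2/3)
2. P is the centroid of triangle DJF ⇒ P = (5/9, -8/9)
through J parallel to NY: direction (-1, 1); meets PF at B = (1/3, -4/3)
B = P + t·(F−P) with t = -2

t = -2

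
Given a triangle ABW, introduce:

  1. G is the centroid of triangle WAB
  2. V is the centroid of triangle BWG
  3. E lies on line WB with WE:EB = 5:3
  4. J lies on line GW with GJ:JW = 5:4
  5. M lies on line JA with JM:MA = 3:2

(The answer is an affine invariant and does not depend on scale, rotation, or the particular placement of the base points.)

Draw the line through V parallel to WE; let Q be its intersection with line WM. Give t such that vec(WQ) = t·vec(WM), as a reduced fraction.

Work in coordinates with A = (0, 0), B = (1, 0), W = (0, 1).
1. G is the centroid of triangle WAB ⇒ G = (1/3, 1/3)
2. V is the centroid of triangle BWG ⇒ V = (4/9, 4/9)
3. E lies on line WB with WE:EB = 5:3 ⇒ E = (5/8, 3/8)
4. J lies on line GW with GJ:JW = 5:4 ⇒ J = (4/27, 19/27)
5. M lies on line JA with JM:MA = 3:2 ⇒ M = (8/135, 38/135)
through V parallel to WE: direction (5/8, -5/8); meets WM at Q = (8/801, 704/801)
Q = W + t·(M−W) with t = 15/89

t = 15/89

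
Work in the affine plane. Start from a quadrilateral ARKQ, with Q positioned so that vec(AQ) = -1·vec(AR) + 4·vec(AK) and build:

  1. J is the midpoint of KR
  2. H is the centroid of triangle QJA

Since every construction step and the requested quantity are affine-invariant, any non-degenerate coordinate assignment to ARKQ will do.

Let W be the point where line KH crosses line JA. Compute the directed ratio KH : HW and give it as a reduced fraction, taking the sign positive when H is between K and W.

Choose coordinates A = (0, 0), R = (1, 0), K = (0, 1), Q = (-1, 4).
1. J is the midpoint of KR ⇒ J = (1/2, 1/2)
2. H is the centroid of triangle QJA ⇒ H = (-1/6, 3/2)
line KH meets JA at W = (1/4, 1/4)
H = K + t·(W−K) with t = -2/3, so KH:HW = -2/3:5/3

KH:HW = -2/5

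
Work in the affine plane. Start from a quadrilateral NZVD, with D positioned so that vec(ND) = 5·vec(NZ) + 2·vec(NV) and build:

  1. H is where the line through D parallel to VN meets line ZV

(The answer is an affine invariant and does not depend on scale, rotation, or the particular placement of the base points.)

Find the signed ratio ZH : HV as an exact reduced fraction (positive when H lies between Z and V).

Choose coordinates N = (0, 0), Z = (1, 0), V = (0, 1), D = (5, 2).
1. H is where the line through D parallel to VN meets line ZV ⇒ H = (5, -4)
H = Z + t·(V−Z) with t = -4, so ZH:HV = t:(1−t) = -4:5

ZH:HV = -4/5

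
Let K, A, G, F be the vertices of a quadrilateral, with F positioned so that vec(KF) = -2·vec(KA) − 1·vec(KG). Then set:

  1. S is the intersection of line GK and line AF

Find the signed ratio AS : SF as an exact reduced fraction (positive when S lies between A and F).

Choose coordinates K = (0, 0), A = (1, 0), G = (0, 1), F = (-2, -1).
1. S is the intersection of line GK and line AF ⇒ S = (0, -1/3)
S = A + t·(F−A) with t = 1/3, so AS:SF = t:(1−t) = 1/3:2/3

AS:SF = 1/2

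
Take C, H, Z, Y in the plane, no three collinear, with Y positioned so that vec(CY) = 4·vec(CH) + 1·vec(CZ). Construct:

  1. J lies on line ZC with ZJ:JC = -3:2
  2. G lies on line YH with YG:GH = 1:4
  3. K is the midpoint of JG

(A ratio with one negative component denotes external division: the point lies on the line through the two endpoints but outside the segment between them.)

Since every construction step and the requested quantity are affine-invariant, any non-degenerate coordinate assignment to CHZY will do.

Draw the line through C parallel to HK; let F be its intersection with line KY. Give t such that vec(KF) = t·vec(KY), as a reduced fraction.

t = -6/25

Choose coordinates C = (0, 0), H = (1, 0), Z = (0, 1), Y = (4, 1).
1. J lies on line ZC with ZJ:JC = -3:2 ⇒ J = (0, -2)
2. G lies on line YH with YG:GH = 1:4 ⇒ G = (17/5, 4/5)
3. K is the midpoint of JG ⇒ K = (17/10, -3/5)
through C parallel to HK: direction (7/10, -3/5); meets KY at F = (287/250, -123/125)
F = K + t·(Y−K) with t = -6/25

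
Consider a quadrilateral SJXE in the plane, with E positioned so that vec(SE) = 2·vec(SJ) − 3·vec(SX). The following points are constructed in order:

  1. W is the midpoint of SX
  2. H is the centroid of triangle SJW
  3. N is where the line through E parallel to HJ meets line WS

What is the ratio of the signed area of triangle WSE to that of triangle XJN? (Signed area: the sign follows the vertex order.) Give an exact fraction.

[WSE]:[XJN] = -2/7

Choose coordinates S = (0, 0), J = (1, 0), X = (0, 1), E = (2, -3).
1. W is the midpoint of SX ⇒ W = (0, 1/2)
2. H is the centroid of triangle SJW ⇒ H = (1/3, 1/6)
3. N is where the line through E parallel to HJ meets line WS ⇒ N = (0, -5/2)
2·[WSE] = 1, 2·[XJN] = -7/2
[WSE]:[XJN] = 1:-7/2 = -2/7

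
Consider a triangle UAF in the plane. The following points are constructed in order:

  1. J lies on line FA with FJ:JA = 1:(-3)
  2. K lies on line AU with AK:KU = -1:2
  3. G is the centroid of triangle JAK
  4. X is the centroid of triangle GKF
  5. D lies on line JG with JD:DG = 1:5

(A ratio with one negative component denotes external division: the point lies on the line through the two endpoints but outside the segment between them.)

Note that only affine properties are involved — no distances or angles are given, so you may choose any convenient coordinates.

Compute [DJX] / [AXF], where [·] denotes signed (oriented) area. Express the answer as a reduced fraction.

Assign U = (0, 0), A = (1, 0), F = (0, 1) — the answer is frame-independent, so this choice is without loss of generality.
1. J lies on line FA with FJ:JA = 1:(-3) ⇒ J = (-1/2, 3/2)
2. K lies on line AU with AK:KU = -1:2 ⇒ K = (2, 0)
3. G is the centroid of triangle JAK ⇒ G = (5/6, 1/2)
4. X is the centroid of triangle GKF ⇒ X = (17/18, 1/2)
5. D lies on line JG with JD:DG = 1:5 ⇒ D = (-5/18, 4/3)
2·[DJX] = -1/54, 2·[AXF] = 4/9
[DJX]:[AXF] = -1/54:4/9 = -1/24

[DJX]:[AXF] = -1/24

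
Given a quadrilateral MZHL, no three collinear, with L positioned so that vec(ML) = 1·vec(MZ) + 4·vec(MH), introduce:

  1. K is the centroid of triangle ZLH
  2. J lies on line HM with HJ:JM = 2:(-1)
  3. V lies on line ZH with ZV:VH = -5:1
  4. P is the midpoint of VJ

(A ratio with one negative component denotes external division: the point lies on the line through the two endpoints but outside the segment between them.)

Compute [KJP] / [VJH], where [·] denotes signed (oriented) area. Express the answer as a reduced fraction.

[KJP]:[VJH] = -13/6

Assign M = (0, 0), Z = (1, 0), H = (0, 1), L = (1, 4) — the answer is frame-independent, so this choice is without loss of generality.
1. K is the centroid of triangle ZLH ⇒ K = (2/3, 5/3)
2. J lies on line HM with HJ:JM = 2:(-1) ⇒ J = (0, -1)
3. V lies on line ZH with ZV:VH = -5:1 ⇒ V = (-1/4, 5/4)
4. P is the midpoint of VJ ⇒ P = (-1/8, 1/8)
2·[KJP] = -13/12, 2·[VJH] = 1/2
[KJP]:[VJH] = -13/12:1/2 = -13/6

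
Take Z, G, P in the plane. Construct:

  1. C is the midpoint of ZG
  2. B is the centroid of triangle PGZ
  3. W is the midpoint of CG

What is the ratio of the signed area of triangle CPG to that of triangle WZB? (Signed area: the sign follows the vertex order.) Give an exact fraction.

Assign Z = (0, 0), G = (1, 0), P = (0, 1) — the answer is frame-independent, so this choice is without loss of generality.
1. C is the midpoint of ZG ⇒ C = (1/2, 0)
2. B is the centroid of triangle PGZ ⇒ B = (1/3, 1/3)
3. W is the midpoint of CG ⇒ W = (3/4, 0)
2·[CPG] = -1/2, 2·[WZB] = -1/4
[CPG]:[WZB] = -1/2:-1/4 = 2

[CPG]:[WZB] = 2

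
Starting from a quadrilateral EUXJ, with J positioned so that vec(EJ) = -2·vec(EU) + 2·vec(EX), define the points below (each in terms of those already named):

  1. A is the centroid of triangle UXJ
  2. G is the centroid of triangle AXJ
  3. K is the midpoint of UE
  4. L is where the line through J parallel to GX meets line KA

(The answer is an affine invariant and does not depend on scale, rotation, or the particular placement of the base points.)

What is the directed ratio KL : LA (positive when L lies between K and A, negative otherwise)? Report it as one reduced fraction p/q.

Work in coordinates with E = (0, 0), U = (1, 0), X = (0, 1), J = (-2, 2).
1. A is the centroid of triangle UXJ ⇒ A = (-1/3, 1)
2. G is the centroid of triangle AXJ ⇒ G = (-7/9, 4/3)
3. K is the midpoint of UE ⇒ K = (1/2, 0)
4. L is where the line through J parallel to GX meets line KA ⇒ L = (-19/27, 13/9)
L = K + t·(A−K) with t = 13/9, so KL:LA = t:(1−t) = 13/9:-4/9

KL:LA = -13/4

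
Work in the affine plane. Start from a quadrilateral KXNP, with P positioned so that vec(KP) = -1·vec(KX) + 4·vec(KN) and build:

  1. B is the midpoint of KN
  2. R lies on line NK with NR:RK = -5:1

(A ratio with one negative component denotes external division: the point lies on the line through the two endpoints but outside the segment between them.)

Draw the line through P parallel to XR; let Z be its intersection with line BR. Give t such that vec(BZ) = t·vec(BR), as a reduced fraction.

Choose coordinates K = (0, 0), X = (1, 0), N = (0, 1), P = (-1, 4).
1. B is the midpoint of KN ⇒ B = (0, 1/2)
2. R lies on line NK with NR:RK = -5:1 ⇒ R = (0, -1/4)
through P parallel to XR: direction (-1, -1/4); meets BR at Z = (0, 17/4)
Z = B + t·(R−B) with t = -5

t = -5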